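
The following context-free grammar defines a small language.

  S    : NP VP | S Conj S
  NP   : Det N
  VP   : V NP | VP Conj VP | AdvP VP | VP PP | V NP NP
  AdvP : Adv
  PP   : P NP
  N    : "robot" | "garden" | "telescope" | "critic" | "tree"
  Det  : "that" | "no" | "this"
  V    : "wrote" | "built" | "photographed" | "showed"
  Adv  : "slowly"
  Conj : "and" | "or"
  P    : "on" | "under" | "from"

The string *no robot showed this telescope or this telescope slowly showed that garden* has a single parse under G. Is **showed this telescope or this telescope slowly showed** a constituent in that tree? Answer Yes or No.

[S [S [NP [Det no] [N robot]] [VP [V showed] [NP [Det this] [N telescope]]]] [Conj or] [S [NP [Det this] [N telescope]] [VP [AdvP [Adv slowly]] [VP [V showed] [NP [Det that] [N garden]]]]]]
The smallest constituent containing 'showed this telescope or this telescope slowly showed' is the S spanning 'no robot showed this telescope or this telescope slowly showed that garden'; no single node in the tree dominates exactly the given words.

No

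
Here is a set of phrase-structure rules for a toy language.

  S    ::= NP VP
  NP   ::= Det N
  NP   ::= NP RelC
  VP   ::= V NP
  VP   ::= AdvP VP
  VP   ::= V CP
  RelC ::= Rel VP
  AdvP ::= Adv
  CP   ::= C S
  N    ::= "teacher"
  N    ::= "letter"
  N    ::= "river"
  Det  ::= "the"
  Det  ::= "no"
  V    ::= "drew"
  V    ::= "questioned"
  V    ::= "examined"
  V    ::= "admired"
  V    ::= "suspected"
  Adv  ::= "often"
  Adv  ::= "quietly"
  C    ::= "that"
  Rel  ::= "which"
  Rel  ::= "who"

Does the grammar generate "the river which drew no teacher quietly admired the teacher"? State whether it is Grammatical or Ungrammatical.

Grammatical

S
  NP
    NP
      Det: the
      N: river
    RelC
      Rel: which
      VP
        V: drew
        NP
          Det: no
          N: teacher
  VP
    AdvP
      Adv: quietly
    VP
      V: admired
      NP
        Det: the
        N: teacher
Every word is introduced by a lexical rule and the phrasal rules combine the resulting categories into a single S.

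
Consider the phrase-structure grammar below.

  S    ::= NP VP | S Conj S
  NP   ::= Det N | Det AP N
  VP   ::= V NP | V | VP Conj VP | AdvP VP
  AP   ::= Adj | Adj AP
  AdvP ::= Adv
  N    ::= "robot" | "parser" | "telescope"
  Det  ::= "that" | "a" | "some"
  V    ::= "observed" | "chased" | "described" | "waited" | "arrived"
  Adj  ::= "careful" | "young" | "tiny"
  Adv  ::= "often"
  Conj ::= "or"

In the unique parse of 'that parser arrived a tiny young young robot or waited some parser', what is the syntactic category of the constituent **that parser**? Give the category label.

NP

[S [NP [Det that] [N parser]] [VP [VP [V arrived] [NP [Det a] [AP [Adj tiny] [AP [Adj young] [AP [Adj young]]]] [N robot]]] [Conj or] [VP [V waited] [NP [Det some] [N parser]]]]]
The span 'that parser' is the NP node built by NP → Det N.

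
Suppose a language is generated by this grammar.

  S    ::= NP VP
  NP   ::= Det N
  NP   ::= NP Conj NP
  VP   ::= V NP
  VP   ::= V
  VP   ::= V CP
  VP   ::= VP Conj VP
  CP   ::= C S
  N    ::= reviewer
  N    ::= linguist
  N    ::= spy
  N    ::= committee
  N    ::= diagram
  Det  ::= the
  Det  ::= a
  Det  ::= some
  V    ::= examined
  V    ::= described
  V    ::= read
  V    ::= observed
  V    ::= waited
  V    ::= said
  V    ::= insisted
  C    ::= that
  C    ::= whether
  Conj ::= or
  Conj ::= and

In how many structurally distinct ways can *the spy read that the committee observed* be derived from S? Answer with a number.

[S [NP [Det the] [N spy]] [VP [V read] [CP [C that] [S [NP [Det the] [N committee]] [VP [V observed]]]]]]
No rule offers an alternative attachment or grouping for any span, so this is the only derivation.

1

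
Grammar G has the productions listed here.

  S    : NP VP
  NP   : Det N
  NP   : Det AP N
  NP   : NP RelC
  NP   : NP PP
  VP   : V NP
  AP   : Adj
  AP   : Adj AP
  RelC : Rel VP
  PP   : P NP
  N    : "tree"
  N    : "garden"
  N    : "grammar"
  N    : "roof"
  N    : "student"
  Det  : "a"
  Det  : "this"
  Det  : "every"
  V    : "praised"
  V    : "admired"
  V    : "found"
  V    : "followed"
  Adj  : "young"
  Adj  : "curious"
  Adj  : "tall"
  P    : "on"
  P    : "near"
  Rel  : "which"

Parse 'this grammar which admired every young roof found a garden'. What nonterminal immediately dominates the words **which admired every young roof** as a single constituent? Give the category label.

[S [NP [NP [Det this] [N grammar]] [RelC [Rel which] [VP [V admired] [NP [Det every] [AP [Adj young]] [N roof]]]]] [VP [V found] [NP [Det a] [N garden]]]]
The span 'which admired every young roof' is the RelC node built by RelC → Rel VP.

RelC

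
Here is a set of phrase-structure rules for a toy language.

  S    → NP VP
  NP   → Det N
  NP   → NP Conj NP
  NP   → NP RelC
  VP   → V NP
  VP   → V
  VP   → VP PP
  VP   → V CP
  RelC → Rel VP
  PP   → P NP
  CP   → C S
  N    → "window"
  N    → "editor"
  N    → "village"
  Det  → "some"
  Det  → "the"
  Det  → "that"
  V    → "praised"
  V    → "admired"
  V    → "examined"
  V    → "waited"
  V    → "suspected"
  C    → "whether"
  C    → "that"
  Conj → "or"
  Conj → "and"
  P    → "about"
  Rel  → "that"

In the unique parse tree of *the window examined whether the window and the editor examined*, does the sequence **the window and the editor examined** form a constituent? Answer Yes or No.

Yes

[S [NP [Det the] [N window]] [VP [V examined] [CP [C whether] [S [NP [NP [Det the] [N window]] [Conj and] [NP [Det the] [N editor]]] [VP [V examined]]]]]]
The words 'the window and the editor examined' are exhaustively dominated by a single S node (built by S → NP VP), so they form a constituent.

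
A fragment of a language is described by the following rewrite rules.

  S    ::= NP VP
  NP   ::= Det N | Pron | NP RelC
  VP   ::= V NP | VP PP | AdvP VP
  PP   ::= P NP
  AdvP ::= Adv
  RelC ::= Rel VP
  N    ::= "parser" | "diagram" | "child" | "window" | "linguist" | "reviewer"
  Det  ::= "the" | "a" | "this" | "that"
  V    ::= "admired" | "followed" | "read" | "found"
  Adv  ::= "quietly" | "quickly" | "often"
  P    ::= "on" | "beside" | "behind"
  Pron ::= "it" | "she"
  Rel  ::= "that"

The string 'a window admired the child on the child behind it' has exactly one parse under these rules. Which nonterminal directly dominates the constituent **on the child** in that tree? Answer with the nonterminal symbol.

S
  NP
    Det: a
    N: window
  VP
    VP
      VP
        V: admired
        NP
          Det: the
          N: child
      PP
        P: on
        NP
          Det: the
          N: child
    PP
      P: behind
      NP
        Pron: it
The span 'on the child' is the PP node built by PP → P NP.
Its mother is the VP built by VP → VP PP.

VP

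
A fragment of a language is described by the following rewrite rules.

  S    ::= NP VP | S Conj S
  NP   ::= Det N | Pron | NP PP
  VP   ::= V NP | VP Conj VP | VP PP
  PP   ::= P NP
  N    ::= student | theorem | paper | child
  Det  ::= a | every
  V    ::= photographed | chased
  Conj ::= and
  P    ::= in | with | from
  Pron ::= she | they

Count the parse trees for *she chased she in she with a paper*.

5

Two of the 5 distinct bracketings:
[S [NP [Pron she]] [VP [V chased] [NP [NP [Pron she]] [PP [P in] [NP [NP [Pron she]] [PP [P with] [NP [Det a] [N paper]]]]]]]]
[S [NP [Pron she]] [VP [V chased] [NP [NP [NP [Pron she]] [PP [P in] [NP [Pron she]]]] [PP [P with] [NP [Det a] [N paper]]]]]]
The trees differ in how a recursive rule is bracketed over the same span.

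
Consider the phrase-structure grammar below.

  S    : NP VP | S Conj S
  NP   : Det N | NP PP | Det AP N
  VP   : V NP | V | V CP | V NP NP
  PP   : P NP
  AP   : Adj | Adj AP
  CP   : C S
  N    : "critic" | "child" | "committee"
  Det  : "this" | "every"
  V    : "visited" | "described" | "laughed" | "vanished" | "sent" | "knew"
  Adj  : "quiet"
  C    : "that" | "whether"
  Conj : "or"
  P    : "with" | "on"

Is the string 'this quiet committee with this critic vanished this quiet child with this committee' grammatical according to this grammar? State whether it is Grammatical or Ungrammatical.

S
  NP
    NP
      Det: this
      AP
        Adj: quiet
      N: committee
    PP
      P: with
      NP
        Det: this
        N: critic
  VP
    V: vanished
    NP
      NP
        Det: this
        AP
          Adj: quiet
        N: child
      PP
        P: with
        NP
          Det: this
          N: committee
The bracketing above is licensed at every node by one of the given productions, with S at the root.

Grammatical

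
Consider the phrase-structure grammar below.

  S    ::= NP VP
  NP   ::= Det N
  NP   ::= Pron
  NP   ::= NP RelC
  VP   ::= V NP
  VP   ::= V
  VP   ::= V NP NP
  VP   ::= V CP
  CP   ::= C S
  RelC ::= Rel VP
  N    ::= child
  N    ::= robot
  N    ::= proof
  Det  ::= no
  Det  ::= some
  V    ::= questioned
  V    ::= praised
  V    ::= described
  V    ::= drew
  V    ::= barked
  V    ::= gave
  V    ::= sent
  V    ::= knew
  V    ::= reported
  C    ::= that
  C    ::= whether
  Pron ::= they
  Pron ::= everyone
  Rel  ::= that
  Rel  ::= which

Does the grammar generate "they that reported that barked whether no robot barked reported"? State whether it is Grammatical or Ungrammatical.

Grammatical

[S [NP [NP [NP [Pron they]] [RelC [Rel that] [VP [V reported]]]] [RelC [Rel that] [VP [V barked] [CP [C whether] [S [NP [Det no] [N robot]] [VP [V barked]]]]]]] [VP [V reported]]]
The bracketing above is licensed at every node by one of the given productions, with S at the root.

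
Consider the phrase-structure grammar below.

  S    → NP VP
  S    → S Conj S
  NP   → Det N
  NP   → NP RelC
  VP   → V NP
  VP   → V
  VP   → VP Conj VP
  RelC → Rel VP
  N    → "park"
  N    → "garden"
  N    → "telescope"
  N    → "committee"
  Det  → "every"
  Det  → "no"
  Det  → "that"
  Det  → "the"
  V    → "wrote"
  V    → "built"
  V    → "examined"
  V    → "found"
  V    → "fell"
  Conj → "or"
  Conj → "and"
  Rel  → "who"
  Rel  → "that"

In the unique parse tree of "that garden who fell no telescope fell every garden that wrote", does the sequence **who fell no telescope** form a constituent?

Yes

[S [NP [NP [Det that] [N garden]] [RelC [Rel who] [VP [V fell] [NP [Det no] [N telescope]]]]] [VP [V fell] [NP [NP [Det every] [N garden]] [RelC [Rel that] [VP [V wrote]]]]]]
The words 'who fell no telescope' are exhaustively dominated by a single RelC node (built by RelC → Rel VP), so they form a constituent.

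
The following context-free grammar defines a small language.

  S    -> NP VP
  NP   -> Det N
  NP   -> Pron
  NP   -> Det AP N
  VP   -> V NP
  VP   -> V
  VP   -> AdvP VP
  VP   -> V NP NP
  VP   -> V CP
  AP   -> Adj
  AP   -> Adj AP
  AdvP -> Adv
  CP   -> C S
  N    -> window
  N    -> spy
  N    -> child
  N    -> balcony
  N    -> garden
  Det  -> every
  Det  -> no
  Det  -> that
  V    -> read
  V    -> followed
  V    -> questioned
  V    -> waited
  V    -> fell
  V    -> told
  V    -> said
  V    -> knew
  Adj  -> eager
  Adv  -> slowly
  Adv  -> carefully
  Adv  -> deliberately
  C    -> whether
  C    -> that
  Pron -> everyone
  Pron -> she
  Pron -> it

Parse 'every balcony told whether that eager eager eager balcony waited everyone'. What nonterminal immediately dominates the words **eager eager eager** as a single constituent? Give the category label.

[S [NP [Det every] [N balcony]] [VP [V told] [CP [C whether] [S [NP [Det that] [AP [Adj eager] [AP [Adj eager] [AP [Adj eager]]]] [N balcony]] [VP [V waited] [NP [Pron everyone]]]]]]]
The span 'eager eager eager' is the AP node built by AP → Adj AP.

AP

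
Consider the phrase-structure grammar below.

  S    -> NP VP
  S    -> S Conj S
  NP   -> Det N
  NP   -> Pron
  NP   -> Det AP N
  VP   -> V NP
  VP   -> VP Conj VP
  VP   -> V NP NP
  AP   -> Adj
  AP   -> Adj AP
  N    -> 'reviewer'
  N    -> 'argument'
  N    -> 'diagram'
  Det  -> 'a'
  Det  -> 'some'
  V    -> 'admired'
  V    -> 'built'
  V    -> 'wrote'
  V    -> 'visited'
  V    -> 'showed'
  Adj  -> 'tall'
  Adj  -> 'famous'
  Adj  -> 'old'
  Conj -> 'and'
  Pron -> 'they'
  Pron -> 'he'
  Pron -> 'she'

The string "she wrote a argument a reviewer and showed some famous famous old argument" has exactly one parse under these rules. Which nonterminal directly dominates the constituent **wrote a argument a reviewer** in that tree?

VP

[S [NP [Pron she]] [VP [VP [V wrote] [NP [Det a] [N argument]] [NP [Det a] [N reviewer]]] [Conj and] [VP [V showed] [NP [Det some] [AP [Adj famous] [AP [Adj famous] [AP [Adj old]]]] [N argument]]]]]
The span 'wrote a argument a reviewer' is the VP node built by VP → V NP NP.
Its mother is the VP built by VP → VP Conj VP.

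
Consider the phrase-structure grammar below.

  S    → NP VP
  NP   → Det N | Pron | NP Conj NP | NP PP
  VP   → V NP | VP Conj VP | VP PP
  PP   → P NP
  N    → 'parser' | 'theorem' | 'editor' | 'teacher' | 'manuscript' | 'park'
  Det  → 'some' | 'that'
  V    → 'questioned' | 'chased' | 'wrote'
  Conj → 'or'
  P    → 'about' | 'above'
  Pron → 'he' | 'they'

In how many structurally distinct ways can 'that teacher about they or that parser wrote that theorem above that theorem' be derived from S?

4

Two of the 4 distinct bracketings:
[S [NP [NP [NP [Det that] [N teacher]] [PP [P about] [NP [Pron they]]]] [Conj or] [NP [Det that] [N parser]]] [VP [V wrote] [NP [NP [Det that] [N theorem]] [PP [P above] [NP [Det that] [N theorem]]]]]]
[S [NP [NP [NP [Det that] [N teacher]] [PP [P about] [NP [Pron they]]]] [Conj or] [NP [Det that] [N parser]]] [VP [VP [V wrote] [NP [Det that] [N theorem]]] [PP [P above] [NP [Det that] [N theorem]]]]]
The difference turns on whether VP → VP PP is used at the relevant span, versus an alternative expansion of VP.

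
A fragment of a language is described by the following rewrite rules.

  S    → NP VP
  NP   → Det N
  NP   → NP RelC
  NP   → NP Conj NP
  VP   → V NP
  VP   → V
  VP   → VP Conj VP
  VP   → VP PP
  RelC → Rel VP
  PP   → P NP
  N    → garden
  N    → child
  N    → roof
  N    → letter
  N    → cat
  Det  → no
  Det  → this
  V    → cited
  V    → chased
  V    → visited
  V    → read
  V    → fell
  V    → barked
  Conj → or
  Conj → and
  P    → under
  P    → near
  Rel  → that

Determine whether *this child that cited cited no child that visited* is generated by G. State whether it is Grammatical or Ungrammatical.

[S [NP [NP [Det this] [N child]] [RelC [Rel that] [VP [V cited]]]] [VP [V cited] [NP [NP [Det no] [N child]] [RelC [Rel that] [VP [V visited]]]]]]
Every word is introduced by a lexical rule and the phrasal rules combine the resulting categories into a single S.

Grammatical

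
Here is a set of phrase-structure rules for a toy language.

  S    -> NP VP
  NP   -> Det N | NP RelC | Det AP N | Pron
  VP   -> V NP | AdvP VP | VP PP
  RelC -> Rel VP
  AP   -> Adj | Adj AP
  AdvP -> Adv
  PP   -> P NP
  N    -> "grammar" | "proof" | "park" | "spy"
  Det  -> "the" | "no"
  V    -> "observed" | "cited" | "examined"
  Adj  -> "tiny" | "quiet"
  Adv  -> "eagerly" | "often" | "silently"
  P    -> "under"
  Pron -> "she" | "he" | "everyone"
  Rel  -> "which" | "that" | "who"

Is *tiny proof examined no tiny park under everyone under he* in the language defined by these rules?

For S → NP VP, no prefix of the string parses as an NP.

Ungrammatical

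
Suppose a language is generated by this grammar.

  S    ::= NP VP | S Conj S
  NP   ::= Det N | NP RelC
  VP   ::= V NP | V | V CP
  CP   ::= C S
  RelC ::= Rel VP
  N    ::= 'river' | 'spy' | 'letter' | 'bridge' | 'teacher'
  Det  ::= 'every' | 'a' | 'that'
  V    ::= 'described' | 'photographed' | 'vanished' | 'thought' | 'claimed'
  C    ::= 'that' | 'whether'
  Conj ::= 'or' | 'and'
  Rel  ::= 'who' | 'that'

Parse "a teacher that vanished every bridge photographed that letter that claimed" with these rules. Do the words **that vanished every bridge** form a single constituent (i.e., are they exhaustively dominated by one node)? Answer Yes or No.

[S [NP [NP [Det a] [N teacher]] [RelC [Rel that] [VP [V vanished] [NP [Det every] [N bridge]]]]] [VP [V photographed] [NP [NP [Det that] [N letter]] [RelC [Rel that] [VP [V claimed]]]]]]
The words 'that vanished every bridge' are exhaustively dominated by a single RelC node (built by RelC → Rel VP), so they form a constituent.

Yes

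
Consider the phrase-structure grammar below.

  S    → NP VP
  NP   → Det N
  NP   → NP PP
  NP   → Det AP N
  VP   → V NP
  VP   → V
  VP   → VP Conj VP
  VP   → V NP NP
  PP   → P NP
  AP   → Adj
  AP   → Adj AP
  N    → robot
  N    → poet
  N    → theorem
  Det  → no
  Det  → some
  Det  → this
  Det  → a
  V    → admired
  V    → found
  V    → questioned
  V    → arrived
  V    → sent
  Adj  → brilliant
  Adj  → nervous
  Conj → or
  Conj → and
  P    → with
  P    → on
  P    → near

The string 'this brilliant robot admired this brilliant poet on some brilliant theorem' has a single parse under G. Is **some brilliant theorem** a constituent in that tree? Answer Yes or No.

Yes

[S [NP [Det this] [AP [Adj brilliant]] [N robot]] [VP [V admired] [NP [NP [Det this] [AP [Adj brilliant]] [N poet]] [PP [P on] [NP [Det some] [AP [Adj brilliant]] [N theorem]]]]]]
The words 'some brilliant theorem' are exhaustively dominated by a single NP node (built by NP → Det AP N), so they form a constituent.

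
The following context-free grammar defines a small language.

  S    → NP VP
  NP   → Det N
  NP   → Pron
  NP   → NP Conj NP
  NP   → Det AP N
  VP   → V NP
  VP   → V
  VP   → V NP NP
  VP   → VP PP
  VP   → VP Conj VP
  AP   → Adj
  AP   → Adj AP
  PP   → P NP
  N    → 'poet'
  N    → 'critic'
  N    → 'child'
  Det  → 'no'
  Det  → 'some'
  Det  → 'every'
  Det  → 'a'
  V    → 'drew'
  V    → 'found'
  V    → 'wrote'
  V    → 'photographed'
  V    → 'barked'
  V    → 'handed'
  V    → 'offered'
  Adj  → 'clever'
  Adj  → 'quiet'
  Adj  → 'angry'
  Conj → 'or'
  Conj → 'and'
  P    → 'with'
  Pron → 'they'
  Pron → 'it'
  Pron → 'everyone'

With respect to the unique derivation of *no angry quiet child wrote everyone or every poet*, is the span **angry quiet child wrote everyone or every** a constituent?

[S [NP [Det no] [AP [Adj angry] [AP [Adj quiet]]] [N child]] [VP [V wrote] [NP [NP [Pron everyone]] [Conj or] [NP [Det every] [N poet]]]]]
The smallest constituent containing 'angry quiet child wrote everyone or every' is the S spanning 'no angry quiet child wrote everyone or every poet'; no single node in the tree dominates exactly the given words.

No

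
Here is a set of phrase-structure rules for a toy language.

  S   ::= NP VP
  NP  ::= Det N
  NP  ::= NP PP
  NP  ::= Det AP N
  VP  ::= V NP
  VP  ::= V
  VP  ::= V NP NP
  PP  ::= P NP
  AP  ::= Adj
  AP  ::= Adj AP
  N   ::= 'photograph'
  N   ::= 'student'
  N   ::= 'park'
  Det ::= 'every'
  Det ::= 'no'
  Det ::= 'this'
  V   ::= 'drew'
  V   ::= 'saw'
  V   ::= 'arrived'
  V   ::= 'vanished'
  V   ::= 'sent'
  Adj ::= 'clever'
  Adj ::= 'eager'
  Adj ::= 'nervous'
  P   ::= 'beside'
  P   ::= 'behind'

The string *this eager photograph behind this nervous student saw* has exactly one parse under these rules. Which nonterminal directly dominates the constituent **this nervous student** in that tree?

[S [NP [NP [Det this] [AP [Adj eager]] [N photograph]] [PP [P behind] [NP [Det this] [AP [Adj nervous]] [N student]]]] [VP [V saw]]]
The span 'this nervous student' is the NP node built by NP → Det AP N.
Its mother is the PP built by PP → P NP.

PP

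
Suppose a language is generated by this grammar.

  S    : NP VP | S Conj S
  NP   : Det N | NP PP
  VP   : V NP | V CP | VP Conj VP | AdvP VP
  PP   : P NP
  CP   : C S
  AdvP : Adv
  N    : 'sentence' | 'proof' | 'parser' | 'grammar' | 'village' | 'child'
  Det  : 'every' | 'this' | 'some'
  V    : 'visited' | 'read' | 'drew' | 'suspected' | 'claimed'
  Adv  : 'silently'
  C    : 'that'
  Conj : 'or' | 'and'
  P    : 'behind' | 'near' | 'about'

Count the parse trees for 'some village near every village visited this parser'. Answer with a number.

1

[S [NP [NP [Det some] [N village]] [PP [P near] [NP [Det every] [N village]]]] [VP [V visited] [NP [Det this] [N parser]]]]
No rule offers an alternative attachment or grouping for any span, so this is the only derivation.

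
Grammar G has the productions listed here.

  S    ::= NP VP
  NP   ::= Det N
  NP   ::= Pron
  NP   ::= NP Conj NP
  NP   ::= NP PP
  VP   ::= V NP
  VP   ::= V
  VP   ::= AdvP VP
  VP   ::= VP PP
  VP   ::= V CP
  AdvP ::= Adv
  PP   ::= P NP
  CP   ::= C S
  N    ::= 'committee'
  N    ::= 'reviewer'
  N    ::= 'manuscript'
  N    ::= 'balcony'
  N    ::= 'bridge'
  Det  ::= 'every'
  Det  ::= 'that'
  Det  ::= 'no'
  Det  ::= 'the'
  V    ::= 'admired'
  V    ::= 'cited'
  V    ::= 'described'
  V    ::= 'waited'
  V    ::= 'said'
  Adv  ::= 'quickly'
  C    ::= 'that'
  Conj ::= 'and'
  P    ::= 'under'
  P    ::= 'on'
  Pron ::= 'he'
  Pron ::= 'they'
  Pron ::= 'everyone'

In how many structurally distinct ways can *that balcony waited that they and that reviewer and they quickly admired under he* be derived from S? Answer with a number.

Two of the 6 distinct bracketings:
[S [NP [Det that] [N balcony]] [VP [VP [V waited] [CP [C that] [S [NP [NP [Pron they]] [Conj and] [NP [NP [Det that] [N reviewer]] [Conj and] [NP [Pron they]]]] [VP [AdvP [Adv quickly]] [VP [V admired]]]]]] [PP [P under] [NP [Pron he]]]]]
[S [NP [Det that] [N balcony]] [VP [VP [V waited] [CP [C that] [S [NP [NP [NP [Pron they]] [Conj and] [NP [Det that] [N reviewer]]] [Conj and] [NP [Pron they]]] [VP [AdvP [Adv quickly]] [VP [V admired]]]]]] [PP [P under] [NP [Pron he]]]]]
The trees differ in how a recursive rule is bracketed over the same span.

6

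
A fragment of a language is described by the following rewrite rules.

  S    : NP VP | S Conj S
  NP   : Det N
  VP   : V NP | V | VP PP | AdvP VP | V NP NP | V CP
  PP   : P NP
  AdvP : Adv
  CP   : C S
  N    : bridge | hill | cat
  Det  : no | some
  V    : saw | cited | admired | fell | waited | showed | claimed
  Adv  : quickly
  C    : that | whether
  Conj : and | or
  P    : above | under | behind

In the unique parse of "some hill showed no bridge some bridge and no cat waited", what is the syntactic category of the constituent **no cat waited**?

S
  S
    NP
      Det: some
      N: hill
    VP
      V: showed
      NP
        Det: no
        N: bridge
      NP
        Det: some
        N: bridge
  Conj: and
  S
    NP
      Det: no
      N: cat
    VP
      V: waited
The span 'no cat waited' is the S node built by S → NP VP.

S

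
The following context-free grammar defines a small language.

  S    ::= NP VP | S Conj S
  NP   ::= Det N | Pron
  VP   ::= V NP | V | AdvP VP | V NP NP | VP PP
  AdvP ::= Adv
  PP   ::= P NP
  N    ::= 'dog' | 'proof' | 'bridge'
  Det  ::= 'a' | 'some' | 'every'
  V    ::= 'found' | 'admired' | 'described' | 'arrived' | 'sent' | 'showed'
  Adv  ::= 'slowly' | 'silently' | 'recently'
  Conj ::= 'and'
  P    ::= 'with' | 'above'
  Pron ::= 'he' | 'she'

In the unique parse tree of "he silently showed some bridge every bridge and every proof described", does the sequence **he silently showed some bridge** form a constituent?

[S [S [NP [Pron he]] [VP [AdvP [Adv silently]] [VP [V showed] [NP [Det some] [N bridge]] [NP [Det every] [N bridge]]]]] [Conj and] [S [NP [Det every] [N proof]] [VP [V described]]]]
The smallest constituent containing 'he silently showed some bridge' is the S spanning 'he silently showed some bridge every bridge'; no single node in the tree dominates exactly the given words.

No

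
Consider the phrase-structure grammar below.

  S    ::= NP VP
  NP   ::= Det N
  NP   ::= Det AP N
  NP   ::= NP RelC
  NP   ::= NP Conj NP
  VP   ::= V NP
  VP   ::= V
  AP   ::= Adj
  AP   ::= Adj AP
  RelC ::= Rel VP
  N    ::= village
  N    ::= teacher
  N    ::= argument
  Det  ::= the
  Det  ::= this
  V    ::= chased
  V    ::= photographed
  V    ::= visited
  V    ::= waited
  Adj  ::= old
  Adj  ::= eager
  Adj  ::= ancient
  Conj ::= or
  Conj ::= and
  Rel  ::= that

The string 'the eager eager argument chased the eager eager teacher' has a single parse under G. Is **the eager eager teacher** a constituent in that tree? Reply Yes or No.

[S [NP [Det the] [AP [Adj eager] [AP [Adj eager]]] [N argument]] [VP [V chased] [NP [Det the] [AP [Adj eager] [AP [Adj eager]]] [N teacher]]]]
The words 'the eager eager teacher' are exhaustively dominated by a single NP node (built by NP → Det AP N), so they form a constituent.

Yes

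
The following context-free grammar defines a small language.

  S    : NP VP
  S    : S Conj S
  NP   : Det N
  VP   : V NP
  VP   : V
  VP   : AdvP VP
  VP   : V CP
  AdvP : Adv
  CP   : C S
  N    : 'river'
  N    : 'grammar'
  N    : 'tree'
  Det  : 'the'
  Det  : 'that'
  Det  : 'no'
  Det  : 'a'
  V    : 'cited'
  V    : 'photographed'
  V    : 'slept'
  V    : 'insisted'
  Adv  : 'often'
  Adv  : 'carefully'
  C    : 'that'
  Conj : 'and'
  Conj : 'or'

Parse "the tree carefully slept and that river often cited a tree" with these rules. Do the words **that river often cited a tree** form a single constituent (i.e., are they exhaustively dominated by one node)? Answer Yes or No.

Yes

[S [S [NP [Det the] [N tree]] [VP [AdvP [Adv carefully]] [VP [V slept]]]] [Conj and] [S [NP [Det that] [N river]] [VP [AdvP [Adv often]] [VP [V cited] [NP [Det a] [N tree]]]]]]
The words 'that river often cited a tree' are exhaustively dominated by a single S node (built by S → NP VP), so they form a constituent.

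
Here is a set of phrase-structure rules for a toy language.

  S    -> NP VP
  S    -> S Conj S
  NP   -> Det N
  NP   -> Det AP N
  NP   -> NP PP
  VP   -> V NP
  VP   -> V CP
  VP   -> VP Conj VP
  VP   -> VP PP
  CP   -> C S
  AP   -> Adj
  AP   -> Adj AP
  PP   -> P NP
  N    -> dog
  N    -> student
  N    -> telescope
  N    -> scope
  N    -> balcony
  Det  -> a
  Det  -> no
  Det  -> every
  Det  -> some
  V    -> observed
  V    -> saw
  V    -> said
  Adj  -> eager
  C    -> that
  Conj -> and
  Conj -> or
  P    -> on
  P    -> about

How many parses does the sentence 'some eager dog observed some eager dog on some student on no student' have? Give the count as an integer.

5

Two of the 5 distinct bracketings:
[S [NP [Det some] [AP [Adj eager]] [N dog]] [VP [V observed] [NP [NP [Det some] [AP [Adj eager]] [N dog]] [PP [P on] [NP [NP [Det some] [N student]] [PP [P on] [NP [Det no] [N student]]]]]]]]
[S [NP [Det some] [AP [Adj eager]] [N dog]] [VP [V observed] [NP [NP [NP [Det some] [AP [Adj eager]] [N dog]] [PP [P on] [NP [Det some] [N student]]]] [PP [P on] [NP [Det no] [N student]]]]]]
The trees differ in how a recursive rule is bracketed over the same span.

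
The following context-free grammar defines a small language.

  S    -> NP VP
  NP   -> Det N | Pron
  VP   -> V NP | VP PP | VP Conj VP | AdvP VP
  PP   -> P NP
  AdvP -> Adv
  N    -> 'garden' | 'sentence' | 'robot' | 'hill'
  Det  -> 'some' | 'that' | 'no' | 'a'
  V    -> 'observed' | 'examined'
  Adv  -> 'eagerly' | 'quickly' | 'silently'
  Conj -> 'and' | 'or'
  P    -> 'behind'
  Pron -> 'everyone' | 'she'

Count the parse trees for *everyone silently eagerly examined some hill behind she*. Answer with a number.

3

Two of the 3 distinct bracketings:
[S [NP [Pron everyone]] [VP [VP [AdvP [Adv silently]] [VP [AdvP [Adv eagerly]] [VP [V examined] [NP [Det some] [N hill]]]]] [PP [P behind] [NP [Pron she]]]]]
[S [NP [Pron everyone]] [VP [AdvP [Adv silently]] [VP [VP [AdvP [Adv eagerly]] [VP [V examined] [NP [Det some] [N hill]]]] [PP [P behind] [NP [Pron she]]]]]]
The trees differ in how a recursive rule is bracketed over the same span.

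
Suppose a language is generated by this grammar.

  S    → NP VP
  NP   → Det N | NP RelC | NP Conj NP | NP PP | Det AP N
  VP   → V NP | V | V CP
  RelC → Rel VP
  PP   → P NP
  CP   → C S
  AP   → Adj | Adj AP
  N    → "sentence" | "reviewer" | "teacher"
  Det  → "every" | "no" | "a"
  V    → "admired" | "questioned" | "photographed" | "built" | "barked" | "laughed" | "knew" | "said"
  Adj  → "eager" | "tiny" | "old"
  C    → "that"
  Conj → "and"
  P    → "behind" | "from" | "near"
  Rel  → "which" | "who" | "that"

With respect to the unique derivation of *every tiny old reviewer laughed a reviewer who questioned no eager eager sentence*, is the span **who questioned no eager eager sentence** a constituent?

Yes

[S [NP [Det every] [AP [Adj tiny] [AP [Adj old]]] [N reviewer]] [VP [V laughed] [NP [NP [Det a] [N reviewer]] [RelC [Rel who] [VP [V questioned] [NP [Det no] [AP [Adj eager] [AP [Adj eager]]] [N sentence]]]]]]]
The words 'who questioned no eager eager sentence' are exhaustively dominated by a single RelC node (built by RelC → Rel VP), so they form a constituent.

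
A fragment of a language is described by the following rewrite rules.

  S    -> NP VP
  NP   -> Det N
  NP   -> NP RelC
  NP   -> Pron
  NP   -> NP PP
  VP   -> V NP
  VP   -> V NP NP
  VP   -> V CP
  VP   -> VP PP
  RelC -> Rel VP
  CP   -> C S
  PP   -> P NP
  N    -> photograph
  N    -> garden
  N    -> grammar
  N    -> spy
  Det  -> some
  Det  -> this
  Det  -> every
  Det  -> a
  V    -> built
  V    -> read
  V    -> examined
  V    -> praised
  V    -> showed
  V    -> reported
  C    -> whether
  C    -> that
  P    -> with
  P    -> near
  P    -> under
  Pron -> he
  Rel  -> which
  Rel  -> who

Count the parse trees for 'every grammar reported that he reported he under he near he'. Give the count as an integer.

Two of the 9 distinct bracketings:
[S [NP [Det every] [N grammar]] [VP [V reported] [CP [C that] [S [NP [Pron he]] [VP [V reported] [NP [NP [Pron he]] [PP [P under] [NP [NP [Pron he]] [PP [P near] [NP [Pron he]]]]]]]]]]]
[S [NP [Det every] [N grammar]] [VP [V reported] [CP [C that] [S [NP [Pron he]] [VP [V reported] [NP [NP [NP [Pron he]] [PP [P under] [NP [Pron he]]]] [PP [P near] [NP [Pron he]]]]]]]]]
The trees differ in how a recursive rule is bracketed over the same span.

9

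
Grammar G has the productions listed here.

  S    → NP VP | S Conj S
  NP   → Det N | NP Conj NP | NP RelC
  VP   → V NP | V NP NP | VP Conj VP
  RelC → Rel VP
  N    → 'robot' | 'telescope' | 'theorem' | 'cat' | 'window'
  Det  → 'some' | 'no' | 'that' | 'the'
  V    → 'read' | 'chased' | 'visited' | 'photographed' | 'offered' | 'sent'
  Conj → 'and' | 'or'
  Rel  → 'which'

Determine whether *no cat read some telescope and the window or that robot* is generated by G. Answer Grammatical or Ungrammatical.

[S [NP [Det no] [N cat]] [VP [V read] [NP [NP [Det some] [N telescope]] [Conj and] [NP [NP [Det the] [N window]] [Conj or] [NP [Det that] [N robot]]]]]]
Each bracket corresponds to one application of a listed rule, so the string is derivable from S.

Grammatical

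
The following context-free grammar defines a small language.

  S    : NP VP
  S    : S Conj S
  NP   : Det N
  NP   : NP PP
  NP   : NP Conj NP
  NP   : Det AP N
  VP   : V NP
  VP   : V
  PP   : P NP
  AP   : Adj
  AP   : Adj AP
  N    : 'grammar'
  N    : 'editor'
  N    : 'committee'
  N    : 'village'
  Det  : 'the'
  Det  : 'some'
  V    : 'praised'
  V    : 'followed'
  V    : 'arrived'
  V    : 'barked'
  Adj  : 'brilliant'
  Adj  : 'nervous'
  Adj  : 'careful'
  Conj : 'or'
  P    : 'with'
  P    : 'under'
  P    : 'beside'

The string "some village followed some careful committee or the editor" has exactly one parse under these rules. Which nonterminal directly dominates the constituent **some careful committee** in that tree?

S
  NP
    Det: some
    N: village
  VP
    V: followed
    NP
      NP
        Det: some
        AP
          Adj: careful
        N: committee
      Conj: or
      NP
        Det: the
        N: editor
The span 'some careful committee' is the NP node built by NP → Det AP N.
Its mother is the NP built by NP → NP Conj NP.

NP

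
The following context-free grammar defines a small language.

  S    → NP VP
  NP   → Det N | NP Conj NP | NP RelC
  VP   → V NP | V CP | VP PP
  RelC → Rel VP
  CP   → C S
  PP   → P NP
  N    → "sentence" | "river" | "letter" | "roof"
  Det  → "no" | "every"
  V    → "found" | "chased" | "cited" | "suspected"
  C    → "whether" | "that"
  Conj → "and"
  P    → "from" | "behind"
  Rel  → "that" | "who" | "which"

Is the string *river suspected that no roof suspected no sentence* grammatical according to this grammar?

For S → NP VP, no prefix of the string parses as an NP.

Ungrammatical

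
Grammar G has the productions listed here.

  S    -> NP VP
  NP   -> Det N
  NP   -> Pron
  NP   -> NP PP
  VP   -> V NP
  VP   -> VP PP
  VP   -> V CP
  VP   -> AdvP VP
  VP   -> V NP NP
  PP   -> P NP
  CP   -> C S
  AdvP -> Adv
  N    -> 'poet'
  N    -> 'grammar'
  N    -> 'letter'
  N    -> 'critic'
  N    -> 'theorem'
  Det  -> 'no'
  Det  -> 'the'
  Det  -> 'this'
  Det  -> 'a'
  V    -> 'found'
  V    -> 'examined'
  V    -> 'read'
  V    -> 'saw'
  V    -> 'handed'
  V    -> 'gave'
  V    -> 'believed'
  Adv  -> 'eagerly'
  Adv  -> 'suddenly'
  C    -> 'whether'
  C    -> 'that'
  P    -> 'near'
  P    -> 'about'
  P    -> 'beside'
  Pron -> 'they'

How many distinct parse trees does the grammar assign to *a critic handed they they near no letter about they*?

Two of the 5 distinct bracketings:
[S [NP [Det a] [N critic]] [VP [VP [V handed] [NP [Pron they]] [NP [Pron they]]] [PP [P near] [NP [NP [Det no] [N letter]] [PP [P about] [NP [Pron they]]]]]]]
[S [NP [Det a] [N critic]] [VP [VP [VP [V handed] [NP [Pron they]] [NP [Pron they]]] [PP [P near] [NP [Det no] [N letter]]]] [PP [P about] [NP [Pron they]]]]]
The difference turns on whether NP → NP PP is used at the relevant span, versus an alternative expansion of NP.

5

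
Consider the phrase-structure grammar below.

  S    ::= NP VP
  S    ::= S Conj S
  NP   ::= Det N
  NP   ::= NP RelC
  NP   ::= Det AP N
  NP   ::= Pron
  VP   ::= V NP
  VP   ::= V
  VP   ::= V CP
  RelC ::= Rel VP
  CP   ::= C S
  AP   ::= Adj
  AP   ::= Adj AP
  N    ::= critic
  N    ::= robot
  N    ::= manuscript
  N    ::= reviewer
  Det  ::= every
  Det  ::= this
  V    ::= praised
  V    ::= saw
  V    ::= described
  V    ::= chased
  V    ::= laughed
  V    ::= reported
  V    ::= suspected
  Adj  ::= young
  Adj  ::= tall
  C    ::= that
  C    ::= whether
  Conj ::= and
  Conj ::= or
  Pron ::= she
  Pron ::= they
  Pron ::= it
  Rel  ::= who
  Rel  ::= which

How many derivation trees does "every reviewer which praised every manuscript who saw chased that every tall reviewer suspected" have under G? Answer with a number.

The two bracketings:
[S [NP [NP [Det every] [N reviewer]] [RelC [Rel which] [VP [V praised] [NP [NP [Det every] [N manuscript]] [RelC [Rel who] [VP [V saw]]]]]]] [VP [V chased] [CP [C that] [S [NP [Det every] [AP [Adj tall]] [N reviewer]] [VP [V suspected]]]]]]
[S [NP [NP [NP [Det every] [N reviewer]] [RelC [Rel which] [VP [V praised] [NP [Det every] [N manuscript]]]]] [RelC [Rel who] [VP [V saw]]]] [VP [V chased] [CP [C that] [S [NP [Det every] [AP [Adj tall]] [N reviewer]] [VP [V suspected]]]]]]
The trees differ in how a recursive rule is bracketed over the same span.

2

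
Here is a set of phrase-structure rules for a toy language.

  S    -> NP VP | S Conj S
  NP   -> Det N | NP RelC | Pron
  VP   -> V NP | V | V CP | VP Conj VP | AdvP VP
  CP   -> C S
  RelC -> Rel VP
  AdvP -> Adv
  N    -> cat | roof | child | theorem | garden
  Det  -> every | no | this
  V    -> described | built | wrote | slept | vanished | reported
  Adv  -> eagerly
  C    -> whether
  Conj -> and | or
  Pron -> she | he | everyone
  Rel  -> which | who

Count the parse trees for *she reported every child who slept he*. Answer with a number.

[S [NP [Pron she]] [VP [V reported] [NP [NP [Det every] [N child]] [RelC [Rel who] [VP [V slept] [NP [Pron he]]]]]]]
No rule offers an alternative attachment or grouping for any span, so this is the only derivation.

1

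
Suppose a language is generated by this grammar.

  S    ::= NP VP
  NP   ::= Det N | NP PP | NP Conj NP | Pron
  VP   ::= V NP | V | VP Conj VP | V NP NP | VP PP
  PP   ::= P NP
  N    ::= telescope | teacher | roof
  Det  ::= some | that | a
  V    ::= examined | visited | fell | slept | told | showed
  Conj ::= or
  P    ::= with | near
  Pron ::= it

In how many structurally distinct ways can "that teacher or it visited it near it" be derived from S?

The two bracketings:
[S [NP [NP [Det that] [N teacher]] [Conj or] [NP [Pron it]]] [VP [V visited] [NP [NP [Pron it]] [PP [P near] [NP [Pron it]]]]]]
[S [NP [NP [Det that] [N teacher]] [Conj or] [NP [Pron it]]] [VP [VP [V visited] [NP [Pron it]]] [PP [P near] [NP [Pron it]]]]]
The difference turns on whether NP → NP PP is used at the relevant span, versus an alternative expansion of NP.

2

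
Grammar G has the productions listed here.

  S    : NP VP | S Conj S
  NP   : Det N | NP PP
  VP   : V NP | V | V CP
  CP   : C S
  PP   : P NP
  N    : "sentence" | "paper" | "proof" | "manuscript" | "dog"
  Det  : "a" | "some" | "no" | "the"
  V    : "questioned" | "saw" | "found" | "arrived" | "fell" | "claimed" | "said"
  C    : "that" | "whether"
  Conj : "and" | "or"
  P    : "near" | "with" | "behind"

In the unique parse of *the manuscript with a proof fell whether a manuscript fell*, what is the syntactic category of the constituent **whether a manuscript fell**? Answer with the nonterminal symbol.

CP

[S [NP [NP [Det the] [N manuscript]] [PP [P with] [NP [Det a] [N proof]]]] [VP [V fell] [CP [C whether] [S [NP [Det a] [N manuscript]] [VP [V fell]]]]]]
The span 'whether a manuscript fell' is the CP node built by CP → C S.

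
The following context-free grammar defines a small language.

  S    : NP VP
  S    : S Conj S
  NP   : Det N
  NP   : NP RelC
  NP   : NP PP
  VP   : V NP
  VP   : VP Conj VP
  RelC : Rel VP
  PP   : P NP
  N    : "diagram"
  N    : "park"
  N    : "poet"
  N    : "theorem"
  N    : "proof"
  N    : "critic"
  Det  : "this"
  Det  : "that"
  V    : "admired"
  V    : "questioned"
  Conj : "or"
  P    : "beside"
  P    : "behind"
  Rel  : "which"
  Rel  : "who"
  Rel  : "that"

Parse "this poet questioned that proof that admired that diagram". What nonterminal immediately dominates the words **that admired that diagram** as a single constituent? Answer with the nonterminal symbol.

RelC

[S [NP [Det this] [N poet]] [VP [V questioned] [NP [NP [Det that] [N proof]] [RelC [Rel that] [VP [V admired] [NP [Det that] [N diagram]]]]]]]
The span 'that admired that diagram' is the RelC node built by RelC → Rel VP.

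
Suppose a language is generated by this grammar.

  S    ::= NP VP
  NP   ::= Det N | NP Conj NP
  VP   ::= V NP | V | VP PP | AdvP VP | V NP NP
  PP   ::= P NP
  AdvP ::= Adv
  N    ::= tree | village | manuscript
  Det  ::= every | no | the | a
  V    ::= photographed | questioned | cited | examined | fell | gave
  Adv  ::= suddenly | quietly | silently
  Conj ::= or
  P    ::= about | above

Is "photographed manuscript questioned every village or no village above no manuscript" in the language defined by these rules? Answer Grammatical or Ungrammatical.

Ungrammatical

A V word can never sit immediately before an N word in any string this grammar generates, so the substring 'photographed manuscript' rules out a derivation.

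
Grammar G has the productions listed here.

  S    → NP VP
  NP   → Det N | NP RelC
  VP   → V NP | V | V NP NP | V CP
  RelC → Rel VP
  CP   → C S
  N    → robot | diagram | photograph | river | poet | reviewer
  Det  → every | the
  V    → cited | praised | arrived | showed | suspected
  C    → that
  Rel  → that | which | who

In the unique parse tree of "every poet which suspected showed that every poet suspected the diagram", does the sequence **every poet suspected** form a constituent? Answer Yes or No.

[S [NP [NP [Det every] [N poet]] [RelC [Rel which] [VP [V suspected]]]] [VP [V showed] [CP [C that] [S [NP [Det every] [N poet]] [VP [V suspected] [NP [Det the] [N diagram]]]]]]]
The smallest constituent containing 'every poet suspected' is the S spanning 'every poet suspected the diagram'; no single node in the tree dominates exactly the given words.

No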